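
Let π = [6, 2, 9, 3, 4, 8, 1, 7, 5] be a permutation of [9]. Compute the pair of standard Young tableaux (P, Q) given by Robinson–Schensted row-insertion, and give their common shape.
P = [1, 3, 4, 5] / [2, 7] / [6, 8] / [9];  Q = [1, 3, 5, 6] / [2, 4] / [7, 8] / [9];  common shape = (4, 2, 2, 1)

Row-insert the values π_1, π_2, … into P one at a time, bumping the leftmost entry strictly greater than the inserted value down to the next row. The recording tableau Q records, in position (i, j), the step at which that cell was added to P.
  Insert 6 (step 1): P = [6];  Q = [1]
  Insert 2 (step 2): P = [2] / [6];  Q = [1] / [2]
  Insert 9 (step 3): P = [2, 9] / [6];  Q = [1, 3] / [2]
  Insert 3 (step 4): P = [2, 3] / [6, 9];  Q = [1, 3] / [2, 4]
  Insert 4 (step 5): P = [2, 3, 4] / [6, 9];  Q = [1, 3, 5] / [2, 4]
  Insert 8 (step 6): P = [2, 3, 4, 8] / [6, 9];  Q = [1, 3, 5, 6] / [2, 4]
  Insert 1 (step 7): P = [1, 3, 4, 8] / [2, 9] / [6];  Q = [1, 3, 5, 6] / [2, 4] / [7]
  Insert 7 (step 8): P = [1, 3, 4, 7] / [2, 8] / [6, 9];  Q = [1, 3, 5, 6] / [2, 4] / [7, 8]
  Insert 5 (step 9): P = [1, 3, 4, 5] / [2, 7] / [6, 8] / [9];  Q = [1, 3, 5, 6] / [2, 4] / [7, 8] / [9]
Final shape: (4, 2, 2, 1).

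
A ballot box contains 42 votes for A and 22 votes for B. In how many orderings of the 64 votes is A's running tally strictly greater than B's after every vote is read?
Strict-lead orderings = 25108577638511850

Total orderings of the 64 votes with 42 for A: C(64, 42) = 80347448443237920. By the Bertrand ballot formula (Cycle Lemma / reflection principle), the number of orderings in which A is strictly ahead of B throughout is (p − q)/(p + q) · C(p + q, p) = (42 − 22)/(42 + 22) · 80347448443237920 = 25108577638511850.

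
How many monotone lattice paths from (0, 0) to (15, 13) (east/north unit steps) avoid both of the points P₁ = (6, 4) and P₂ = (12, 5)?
Number of paths = 26453490

Inclusion–exclusion. Total paths: C(28, 15) = 37442160. Through P₁: C(10, 6)·C(18, 9) = 10210200. Through P₂: C(17, 12)·C(11, 3) = 1021020. Since P₁ is strictly southwest of P₂, a monotone path through both must visit P₁ then P₂; paths through both = C(10, 6)·C(7, 6)·C(11, 3) = 242550. Avoid both = 37442160 − 10210200 − 1021020 + 242550 = 26453490.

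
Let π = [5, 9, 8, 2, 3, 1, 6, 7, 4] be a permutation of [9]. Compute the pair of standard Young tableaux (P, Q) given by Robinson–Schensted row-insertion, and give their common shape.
P = [1, 3, 4, 7] / [2, 6] / [5, 8] / [9];  Q = [1, 2, 7, 8] / [3, 5] / [4, 9] / [6];  common shape = (4, 2, 2, 1)

Row-insert the values π_1, π_2, … into P one at a time, bumping the leftmost entry strictly greater than the inserted value down to the next row. The recording tableau Q records, in position (i, j), the step at which that cell was added to P.
  Insert 5 (step 1): P = [5];  Q = [1]
  Insert 9 (step 2): P = [5, 9];  Q = [1, 2]
  Insert 8 (step 3): P = [5, 8] / [9];  Q = [1, 2] / [3]
  Insert 2 (step 4): P = [2, 8] / [5] / [9];  Q = [1, 2] / [3] / [4]
  Insert 3 (step 5): P = [2, 3] / [5, 8] / [9];  Q = [1, 2] / [3, 5] / [4]
  Insert 1 (step 6): P = [1, 3] / [2, 8] / [5] / [9];  Q = [1, 2] / [3, 5] / [4] / [6]
  Insert 6 (step 7): P = [1, 3, 6] / [2, 8] / [5] / [9];  Q = [1, 2, 7] / [3, 5] / [4] / [6]
  Insert 7 (step 8): P = [1, 3, 6, 7] / [2, 8] / [5] / [9];  Q = [1, 2, 7, 8] / [3, 5] / [4] / [6]
  Insert 4 (step 9): P = [1, 3, 4, 7] / [2, 6] / [5, 8] / [9];  Q = [1, 2, 7, 8] / [3, 5] / [4, 9] / [6]
Final shape: (4, 2, 2, 1).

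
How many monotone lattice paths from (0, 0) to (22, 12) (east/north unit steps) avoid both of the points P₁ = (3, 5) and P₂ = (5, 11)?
Number of paths = 511466840

Inclusion–exclusion. Total paths: C(34, 22) = 548354040. Through P₁: C(8, 3)·C(26, 19) = 36836800. Through P₂: C(16, 5)·C(18, 17) = 78624. Since P₁ is strictly southwest of P₂, a monotone path through both must visit P₁ then P₂; paths through both = C(8, 3)·C(8, 2)·C(18, 17) = 28224. Avoid both = 548354040 − 36836800 − 78624 + 28224 = 511466840.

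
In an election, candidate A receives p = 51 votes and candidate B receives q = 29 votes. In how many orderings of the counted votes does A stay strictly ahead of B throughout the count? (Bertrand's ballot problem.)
Strict-lead orderings = 1435081439459485119016

Total orderings of the 80 votes with 51 for A: C(80, 51) = 5218477961670854978240. By the Bertrand ballot formula (Cycle Lemma / reflection principle), the number of orderings in which A is strictly ahead of B throughout is (p − q)/(p + q) · C(p + q, p) = (51 − 29)/(51 + 29) · 5218477961670854978240 = 1435081439459485119016.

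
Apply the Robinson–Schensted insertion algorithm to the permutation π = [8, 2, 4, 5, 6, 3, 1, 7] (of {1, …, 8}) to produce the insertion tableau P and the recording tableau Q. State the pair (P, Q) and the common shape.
P = [1, 3, 5, 6, 7] / [2] / [4] / [8];  Q = [1, 3, 4, 5, 8] / [2] / [6] / [7];  common shape = (5, 1, 1, 1)

Row-insert the values π_1, π_2, … into P one at a time, bumping the leftmost entry strictly greater than the inserted value down to the next row. The recording tableau Q records, in position (i, j), the step at which that cell was added to P.
  Insert 8 (step 1): P = [8];  Q = [1]
  Insert 2 (step 2): P = [2] / [8];  Q = [1] / [2]
  Insert 4 (step 3): P = [2, 4] / [8];  Q = [1, 3] / [2]
  Insert 5 (step 4): P = [2, 4, 5] / [8];  Q = [1, 3, 4] / [2]
  Insert 6 (step 5): P = [2, 4, 5, 6] / [8];  Q = [1, 3, 4, 5] / [2]
  Insert 3 (step 6): P = [2, 3, 5, 6] / [4] / [8];  Q = [1, 3, 4, 5] / [2] / [6]
  Insert 1 (step 7): P = [1, 3, 5, 6] / [2] / [4] / [8];  Q = [1, 3, 4, 5] / [2] / [6] / [7]
  Insert 7 (step 8): P = [1, 3, 5, 6, 7] / [2] / [4] / [8];  Q = [1, 3, 4, 5, 8] / [2] / [6] / [7]
Final shape: (5, 1, 1, 1).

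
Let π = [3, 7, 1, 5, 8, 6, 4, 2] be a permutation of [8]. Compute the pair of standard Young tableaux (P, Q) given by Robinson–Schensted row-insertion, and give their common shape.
P = [1, 2, 6] / [3, 4, 8] / [5] / [7];  Q = [1, 2, 5] / [3, 4, 6] / [7] / [8];  common shape = (3, 3, 1, 1)

Row-insert the values π_1, π_2, … into P one at a time, bumping the leftmost entry strictly greater than the inserted value down to the next row. The recording tableau Q records, in position (i, j), the step at which that cell was added to P.
  Insert 3 (step 1): P = [3];  Q = [1]
  Insert 7 (step 2): P = [3, 7];  Q = [1, 2]
  Insert 1 (step 3): P = [1, 7] / [3];  Q = [1, 2] / [3]
  Insert 5 (step 4): P = [1, 5] / [3, 7];  Q = [1, 2] / [3, 4]
  Insert 8 (step 5): P = [1, 5, 8] / [3, 7];  Q = [1, 2, 5] / [3, 4]
  Insert 6 (step 6): P = [1, 5, 6] / [3, 7, 8];  Q = [1, 2, 5] / [3, 4, 6]
  Insert 4 (step 7): P = [1, 4, 6] / [3, 5, 8] / [7];  Q = [1, 2, 5] / [3, 4, 6] / [7]
  Insert 2 (step 8): P = [1, 2, 6] / [3, 4, 8] / [5] / [7];  Q = [1, 2, 5] / [3, 4, 6] / [7] / [8]
Final shape: (3, 3, 1, 1).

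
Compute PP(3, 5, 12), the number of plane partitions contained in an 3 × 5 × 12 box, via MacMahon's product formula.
PP(3, 5, 12) = 4892876352

Evaluate the triple product over i = 1..3, j = 1..5, k = 1..12. The factors are (2/1) · (3/2) · (4/3) · (5/4) · (6/5) · (7/6) · (8/7) · (9/8) · … (180 factors total). The numerators and denominators telescope so the product is an integer; carrying out the multiplication exactly gives PP(3, 5, 12) = 4892876352.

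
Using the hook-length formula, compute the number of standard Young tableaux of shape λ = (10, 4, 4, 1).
# SYT of shape (10, 4, 4, 1) = 3038784

Hook-length formula: f^λ = n! / Π hook(c), product over all cells c of the Young diagram. For λ = (10, 4, 4, 1), n = 19 boxes. Hook lengths by row (left-to-right, top-to-bottom): [13, 11, 10, 9, 6, 5, 4, 3, 2, 1]; [6, 4, 3, 2]; [5, 3, 2, 1]; [1]. Product of hooks = 40030848000. So f^λ = 19! / 40030848000 = 121645100408832000 / 40030848000 = 3038784.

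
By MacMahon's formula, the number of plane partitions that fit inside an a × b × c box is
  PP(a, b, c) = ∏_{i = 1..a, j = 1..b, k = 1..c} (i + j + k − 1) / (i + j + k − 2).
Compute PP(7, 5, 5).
PP(7, 5, 5) = 30107635272

Evaluate the triple product over i = 1..7, j = 1..5, k = 1..5. The factors are (2/1) · (3/2) · (4/3) · (5/4) · (6/5) · (3/2) · (4/3) · (5/4) · … (175 factors total). The numerators and denominators telescope so the product is an integer; carrying out the multiplication exactly gives PP(7, 5, 5) = 30107635272.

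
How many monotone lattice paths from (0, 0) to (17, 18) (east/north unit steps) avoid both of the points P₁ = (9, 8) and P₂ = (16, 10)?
Number of paths = 3433881495

Inclusion–exclusion. Total paths: C(35, 17) = 4537567650. Through P₁: C(17, 9)·C(18, 8) = 1063756980. Through P₂: C(26, 16)·C(9, 1) = 47805615. Since P₁ is strictly southwest of P₂, a monotone path through both must visit P₁ then P₂; paths through both = C(17, 9)·C(9, 7)·C(9, 1) = 7876440. Avoid both = 4537567650 − 1063756980 − 47805615 + 7876440 = 3433881495.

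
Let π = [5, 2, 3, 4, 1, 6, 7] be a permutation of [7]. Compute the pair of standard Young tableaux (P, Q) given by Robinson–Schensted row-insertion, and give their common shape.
P = [1, 3, 4, 6, 7] / [2] / [5];  Q = [1, 3, 4, 6, 7] / [2] / [5];  common shape = (5, 1, 1)

Row-insert the values π_1, π_2, … into P one at a time, bumping the leftmost entry strictly greater than the inserted value down to the next row. The recording tableau Q records, in position (i, j), the step at which that cell was added to P.
  Insert 5 (step 1): P = [5];  Q = [1]
  Insert 2 (step 2): P = [2] / [5];  Q = [1] / [2]
  Insert 3 (step 3): P = [2, 3] / [5];  Q = [1, 3] / [2]
  Insert 4 (step 4): P = [2, 3, 4] / [5];  Q = [1, 3, 4] / [2]
  Insert 1 (step 5): P = [1, 3, 4] / [2] / [5];  Q = [1, 3, 4] / [2] / [5]
  Insert 6 (step 6): P = [1, 3, 4, 6] / [2] / [5];  Q = [1, 3, 4, 6] / [2] / [5]
  Insert 7 (step 7): P = [1, 3, 4, 6, 7] / [2] / [5];  Q = [1, 3, 4, 6, 7] / [2] / [5]
Final shape: (5, 1, 1).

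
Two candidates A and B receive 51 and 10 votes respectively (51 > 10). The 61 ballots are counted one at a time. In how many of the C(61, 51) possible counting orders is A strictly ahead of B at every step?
Strict-lead orderings = 60610884906

Total orderings of the 61 votes with 51 for A: C(61, 51) = 90177170226. By the Bertrand ballot formula (Cycle Lemma / reflection principle), the number of orderings in which A is strictly ahead of B throughout is (p − q)/(p + q) · C(p + q, p) = (51 − 10)/(51 + 10) · 90177170226 = 60610884906.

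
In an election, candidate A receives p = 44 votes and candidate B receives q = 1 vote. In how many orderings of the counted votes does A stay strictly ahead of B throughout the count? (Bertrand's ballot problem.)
Strict-lead orderings = 43

Total orderings of the 45 votes with 44 for A: C(45, 44) = 45. By the Bertrand ballot formula (Cycle Lemma / reflection principle), the number of orderings in which A is strictly ahead of B throughout is (p − q)/(p + q) · C(p + q, p) = (44 − 1)/(44 + 1) · 45 = 43.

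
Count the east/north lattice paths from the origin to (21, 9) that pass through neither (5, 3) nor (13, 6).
Number of paths = 7176642

Inclusion–exclusion. Total paths: C(30, 21) = 14307150. Through P₁: C(8, 5)·C(22, 16) = 4178328. Through P₂: C(19, 13)·C(11, 8) = 4476780. Since P₁ is strictly southwest of P₂, a monotone path through both must visit P₁ then P₂; paths through both = C(8, 5)·C(11, 8)·C(11, 8) = 1524600. Avoid both = 14307150 − 4178328 − 4476780 + 1524600 = 7176642.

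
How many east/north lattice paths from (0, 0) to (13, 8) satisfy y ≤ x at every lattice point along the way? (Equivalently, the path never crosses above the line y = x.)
Number of paths = 87210

By the reflection principle (André's argument), the number of monotone paths to (13, 8) with n ≤ m that never go above y = x is C(21, 13) − C(21, 14) = 203490 − 116280 = 87210.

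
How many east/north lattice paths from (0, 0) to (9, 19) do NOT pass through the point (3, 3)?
Number of paths = 5414640

Total paths from (0, 0) to (9, 19): C(28, 9) = 6906900. Paths through (3, 3): (paths (0, 0) → (3, 3)) × (paths (3, 3) → (9, 19)) = C(6, 3) · C(22, 6) = 20 · 74613 = 1492260. Avoidance count = 6906900 − 1492260 = 5414640.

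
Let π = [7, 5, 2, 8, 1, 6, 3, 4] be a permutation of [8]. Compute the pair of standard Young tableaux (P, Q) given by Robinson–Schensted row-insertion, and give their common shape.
P = [1, 3, 4] / [2, 6] / [5, 8] / [7];  Q = [1, 4, 8] / [2, 6] / [3, 7] / [5];  common shape = (3, 2, 2, 1)

Row-insert the values π_1, π_2, … into P one at a time, bumping the leftmost entry strictly greater than the inserted value down to the next row. The recording tableau Q records, in position (i, j), the step at which that cell was added to P.
  Insert 7 (step 1): P = [7];  Q = [1]
  Insert 5 (step 2): P = [5] / [7];  Q = [1] / [2]
  Insert 2 (step 3): P = [2] / [5] / [7];  Q = [1] / [2] / [3]
  Insert 8 (step 4): P = [2, 8] / [5] / [7];  Q = [1, 4] / [2] / [3]
  Insert 1 (step 5): P = [1, 8] / [2] / [5] / [7];  Q = [1, 4] / [2] / [3] / [5]
  Insert 6 (step 6): P = [1, 6] / [2, 8] / [5] / [7];  Q = [1, 4] / [2, 6] / [3] / [5]
  Insert 3 (step 7): P = [1, 3] / [2, 6] / [5, 8] / [7];  Q = [1, 4] / [2, 6] / [3, 7] / [5]
  Insert 4 (step 8): P = [1, 3, 4] / [2, 6] / [5, 8] / [7];  Q = [1, 4, 8] / [2, 6] / [3, 7] / [5]
Final shape: (3, 2, 2, 1).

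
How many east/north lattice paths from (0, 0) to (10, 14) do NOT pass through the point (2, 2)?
Number of paths = 1205436

Total paths from (0, 0) to (10, 14): C(24, 10) = 1961256. Paths through (2, 2): (paths (0, 0) → (2, 2)) × (paths (2, 2) → (10, 14)) = C(4, 2) · C(20, 8) = 6 · 125970 = 755820. Avoidance count = 1961256 − 755820 = 1205436.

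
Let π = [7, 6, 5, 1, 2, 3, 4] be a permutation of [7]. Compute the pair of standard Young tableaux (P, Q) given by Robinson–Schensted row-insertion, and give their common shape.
P = [1, 2, 3, 4] / [5] / [6] / [7];  Q = [1, 5, 6, 7] / [2] / [3] / [4];  common shape = (4, 1, 1, 1)

Row-insert the values π_1, π_2, … into P one at a time, bumping the leftmost entry strictly greater than the inserted value down to the next row. The recording tableau Q records, in position (i, j), the step at which that cell was added to P.
  Insert 7 (step 1): P = [7];  Q = [1]
  Insert 6 (step 2): P = [6] / [7];  Q = [1] / [2]
  Insert 5 (step 3): P = [5] / [6] / [7];  Q = [1] / [2] / [3]
  Insert 1 (step 4): P = [1] / [5] / [6] / [7];  Q = [1] / [2] / [3] / [4]
  Insert 2 (step 5): P = [1, 2] / [5] / [6] / [7];  Q = [1, 5] / [2] / [3] / [4]
  Insert 3 (step 6): P = [1, 2, 3] / [5] / [6] / [7];  Q = [1, 5, 6] / [2] / [3] / [4]
  Insert 4 (step 7): P = [1, 2, 3, 4] / [5] / [6] / [7];  Q = [1, 5, 6, 7] / [2] / [3] / [4]
Final shape: (4, 1, 1, 1).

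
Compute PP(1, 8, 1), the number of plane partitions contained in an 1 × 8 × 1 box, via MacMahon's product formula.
PP(1, 8, 1) = 9

Evaluate the triple product over i = 1..1, j = 1..8, k = 1..1. The factors are (2/1) · (3/2) · (4/3) · (5/4) · (6/5) · (7/6) · (8/7) · (9/8). The numerators and denominators telescope so the product is an integer; carrying out the multiplication exactly gives PP(1, 8, 1) = 9.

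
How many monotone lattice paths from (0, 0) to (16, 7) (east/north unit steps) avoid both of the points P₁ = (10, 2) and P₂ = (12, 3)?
Number of paths = 196675

Inclusion–exclusion. Total paths: C(23, 16) = 245157. Through P₁: C(12, 10)·C(11, 6) = 30492. Through P₂: C(15, 12)·C(8, 4) = 31850. Since P₁ is strictly southwest of P₂, a monotone path through both must visit P₁ then P₂; paths through both = C(12, 10)·C(3, 2)·C(8, 4) = 13860. Avoid both = 245157 − 30492 − 31850 + 13860 = 196675.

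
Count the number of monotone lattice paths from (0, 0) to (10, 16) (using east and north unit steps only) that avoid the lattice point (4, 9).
Number of paths = 4084795

Total paths from (0, 0) to (10, 16): C(26, 10) = 5311735. Paths through (4, 9): (paths (0, 0) → (4, 9)) × (paths (4, 9) → (10, 16)) = C(13, 4) · C(13, 6) = 715 · 1716 = 1226940. Avoidance count = 5311735 − 1226940 = 4084795.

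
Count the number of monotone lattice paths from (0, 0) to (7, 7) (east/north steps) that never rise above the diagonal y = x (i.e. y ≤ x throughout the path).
Number of paths = 429

By the reflection principle (André's argument), the number of monotone paths to (7, 7) with n ≤ m that never go above y = x is C(14, 7) − C(14, 8) = 3432 − 3003 = 429.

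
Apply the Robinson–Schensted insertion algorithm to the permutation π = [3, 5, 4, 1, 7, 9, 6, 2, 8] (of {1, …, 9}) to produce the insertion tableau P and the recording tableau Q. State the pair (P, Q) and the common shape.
P = [1, 2, 6, 8] / [3, 4, 9] / [5, 7];  Q = [1, 2, 5, 6] / [3, 7, 9] / [4, 8];  common shape = (4, 3, 2)

Row-insert the values π_1, π_2, … into P one at a time, bumping the leftmost entry strictly greater than the inserted value down to the next row. The recording tableau Q records, in position (i, j), the step at which that cell was added to P.
  Insert 3 (step 1): P = [3];  Q = [1]
  Insert 5 (step 2): P = [3, 5];  Q = [1, 2]
  Insert 4 (step 3): P = [3, 4] / [5];  Q = [1, 2] / [3]
  Insert 1 (step 4): P = [1, 4] / [3] / [5];  Q = [1, 2] / [3] / [4]
  Insert 7 (step 5): P = [1, 4, 7] / [3] / [5];  Q = [1, 2, 5] / [3] / [4]
  Insert 9 (step 6): P = [1, 4, 7, 9] / [3] / [5];  Q = [1, 2, 5, 6] / [3] / [4]
  Insert 6 (step 7): P = [1, 4, 6, 9] / [3, 7] / [5];  Q = [1, 2, 5, 6] / [3, 7] / [4]
  Insert 2 (step 8): P = [1, 2, 6, 9] / [3, 4] / [5, 7];  Q = [1, 2, 5, 6] / [3, 7] / [4, 8]
  Insert 8 (step 9): P = [1, 2, 6, 8] / [3, 4, 9] / [5, 7];  Q = [1, 2, 5, 6] / [3, 7, 9] / [4, 8]
Final shape: (4, 3, 2).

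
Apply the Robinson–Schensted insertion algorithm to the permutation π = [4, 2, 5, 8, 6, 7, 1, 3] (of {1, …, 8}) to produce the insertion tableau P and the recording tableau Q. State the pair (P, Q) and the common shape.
P = [1, 3, 6, 7] / [2, 5] / [4, 8];  Q = [1, 3, 4, 6] / [2, 5] / [7, 8];  common shape = (4, 2, 2)

Row-insert the values π_1, π_2, … into P one at a time, bumping the leftmost entry strictly greater than the inserted value down to the next row. The recording tableau Q records, in position (i, j), the step at which that cell was added to P.
  Insert 4 (step 1): P = [4];  Q = [1]
  Insert 2 (step 2): P = [2] / [4];  Q = [1] / [2]
  Insert 5 (step 3): P = [2, 5] / [4];  Q = [1, 3] / [2]
  Insert 8 (step 4): P = [2, 5, 8] / [4];  Q = [1, 3, 4] / [2]
  Insert 6 (step 5): P = [2, 5, 6] / [4, 8];  Q = [1, 3, 4] / [2, 5]
  Insert 7 (step 6): P = [2, 5, 6, 7] / [4, 8];  Q = [1, 3, 4, 6] / [2, 5]
  Insert 1 (step 7): P = [1, 5, 6, 7] / [2, 8] / [4];  Q = [1, 3, 4, 6] / [2, 5] / [7]
  Insert 3 (step 8): P = [1, 3, 6, 7] / [2, 5] / [4, 8];  Q = [1, 3, 4, 6] / [2, 5] / [7, 8]
Final shape: (4, 2, 2).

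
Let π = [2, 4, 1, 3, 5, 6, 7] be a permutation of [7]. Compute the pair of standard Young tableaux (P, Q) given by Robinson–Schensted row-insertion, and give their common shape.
P = [1, 3, 5, 6, 7] / [2, 4];  Q = [1, 2, 5, 6, 7] / [3, 4];  common shape = (5, 2)

Row-insert the values π_1, π_2, … into P one at a time, bumping the leftmost entry strictly greater than the inserted value down to the next row. The recording tableau Q records, in position (i, j), the step at which that cell was added to P.
  Insert 2 (step 1): P = [2];  Q = [1]
  Insert 4 (step 2): P = [2, 4];  Q = [1, 2]
  Insert 1 (step 3): P = [1, 4] / [2];  Q = [1, 2] / [3]
  Insert 3 (step 4): P = [1, 3] / [2, 4];  Q = [1, 2] / [3, 4]
  Insert 5 (step 5): P = [1, 3, 5] / [2, 4];  Q = [1, 2, 5] / [3, 4]
  Insert 6 (step 6): P = [1, 3, 5, 6] / [2, 4];  Q = [1, 2, 5, 6] / [3, 4]
  Insert 7 (step 7): P = [1, 3, 5, 6, 7] / [2, 4];  Q = [1, 2, 5, 6, 7] / [3, 4]
Final shape: (5, 2).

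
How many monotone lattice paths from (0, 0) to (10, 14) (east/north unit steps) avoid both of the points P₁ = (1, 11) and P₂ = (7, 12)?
Number of paths = 1455576

Inclusion–exclusion. Total paths: C(24, 10) = 1961256. Through P₁: C(12, 1)·C(12, 9) = 2640. Through P₂: C(19, 7)·C(5, 3) = 503880. Since P₁ is strictly southwest of P₂, a monotone path through both must visit P₁ then P₂; paths through both = C(12, 1)·C(7, 6)·C(5, 3) = 840. Avoid both = 1961256 − 2640 − 503880 + 840 = 1455576.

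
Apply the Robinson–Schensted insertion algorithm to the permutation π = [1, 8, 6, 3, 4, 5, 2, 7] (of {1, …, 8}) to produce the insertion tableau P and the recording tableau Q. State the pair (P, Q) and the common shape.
P = [1, 2, 4, 5, 7] / [3] / [6] / [8];  Q = [1, 2, 5, 6, 8] / [3] / [4] / [7];  common shape = (5, 1, 1, 1)

Row-insert the values π_1, π_2, … into P one at a time, bumping the leftmost entry strictly greater than the inserted value down to the next row. The recording tableau Q records, in position (i, j), the step at which that cell was added to P.
  Insert 1 (step 1): P = [1];  Q = [1]
  Insert 8 (step 2): P = [1, 8];  Q = [1, 2]
  Insert 6 (step 3): P = [1, 6] / [8];  Q = [1, 2] / [3]
  Insert 3 (step 4): P = [1, 3] / [6] / [8];  Q = [1, 2] / [3] / [4]
  Insert 4 (step 5): P = [1, 3, 4] / [6] / [8];  Q = [1, 2, 5] / [3] / [4]
  Insert 5 (step 6): P = [1, 3, 4, 5] / [6] / [8];  Q = [1, 2, 5, 6] / [3] / [4]
  Insert 2 (step 7): P = [1, 2, 4, 5] / [3] / [6] / [8];  Q = [1, 2, 5, 6] / [3] / [4] / [7]
  Insert 7 (step 8): P = [1, 2, 4, 5, 7] / [3] / [6] / [8];  Q = [1, 2, 5, 6, 8] / [3] / [4] / [7]
Final shape: (5, 1, 1, 1).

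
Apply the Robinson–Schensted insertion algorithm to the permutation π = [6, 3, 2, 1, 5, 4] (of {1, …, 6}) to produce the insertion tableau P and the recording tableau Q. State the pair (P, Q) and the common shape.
P = [1, 4] / [2, 5] / [3] / [6];  Q = [1, 5] / [2, 6] / [3] / [4];  common shape = (2, 2, 1, 1)

Row-insert the values π_1, π_2, … into P one at a time, bumping the leftmost entry strictly greater than the inserted value down to the next row. The recording tableau Q records, in position (i, j), the step at which that cell was added to P.
  Insert 6 (step 1): P = [6];  Q = [1]
  Insert 3 (step 2): P = [3] / [6];  Q = [1] / [2]
  Insert 2 (step 3): P = [2] / [3] / [6];  Q = [1] / [2] / [3]
  Insert 1 (step 4): P = [1] / [2] / [3] / [6];  Q = [1] / [2] / [3] / [4]
  Insert 5 (step 5): P = [1, 5] / [2] / [3] / [6];  Q = [1, 5] / [2] / [3] / [4]
  Insert 4 (step 6): P = [1, 4] / [2, 5] / [3] / [6];  Q = [1, 5] / [2, 6] / [3] / [4]
Final shape: (2, 2, 1, 1).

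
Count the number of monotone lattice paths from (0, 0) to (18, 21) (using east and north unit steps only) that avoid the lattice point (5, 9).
Number of paths = 51948143390

Total paths from (0, 0) to (18, 21): C(39, 18) = 62359143990. Paths through (5, 9): (paths (0, 0) → (5, 9)) × (paths (5, 9) → (18, 21)) = C(14, 5) · C(25, 13) = 2002 · 5200300 = 10411000600. Avoidance count = 62359143990 − 10411000600 = 51948143390.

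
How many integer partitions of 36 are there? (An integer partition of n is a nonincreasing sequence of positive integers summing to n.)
p(36) = 17977

Compute p(n) via the recurrence p(n, m) = p(n, m−1) + p(n−m, m), where p(n, m) counts partitions of n with all parts ≤ m and p(n) = p(n, n). The base cases are p(0, m) = 1 and p(n, 0) = 0 for n > 0. Filling the table yields p(36) = 17977. (Euler's pentagonal recurrence is an alternative.)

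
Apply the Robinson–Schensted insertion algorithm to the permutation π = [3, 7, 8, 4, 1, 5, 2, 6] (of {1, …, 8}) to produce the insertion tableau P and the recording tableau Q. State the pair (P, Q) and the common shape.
P = [1, 2, 5, 6] / [3, 4] / [7, 8];  Q = [1, 2, 3, 8] / [4, 6] / [5, 7];  common shape = (4, 2, 2)

Row-insert the values π_1, π_2, … into P one at a time, bumping the leftmost entry strictly greater than the inserted value down to the next row. The recording tableau Q records, in position (i, j), the step at which that cell was added to P.
  Insert 3 (step 1): P = [3];  Q = [1]
  Insert 7 (step 2): P = [3, 7];  Q = [1, 2]
  Insert 8 (step 3): P = [3, 7, 8];  Q = [1, 2, 3]
  Insert 4 (step 4): P = [3, 4, 8] / [7];  Q = [1, 2, 3] / [4]
  Insert 1 (step 5): P = [1, 4, 8] / [3] / [7];  Q = [1, 2, 3] / [4] / [5]
  Insert 5 (step 6): P = [1, 4, 5] / [3, 8] / [7];  Q = [1, 2, 3] / [4, 6] / [5]
  Insert 2 (step 7): P = [1, 2, 5] / [3, 4] / [7, 8];  Q = [1, 2, 3] / [4, 6] / [5, 7]
  Insert 6 (step 8): P = [1, 2, 5, 6] / [3, 4] / [7, 8];  Q = [1, 2, 3, 8] / [4, 6] / [5, 7]
Final shape: (4, 2, 2).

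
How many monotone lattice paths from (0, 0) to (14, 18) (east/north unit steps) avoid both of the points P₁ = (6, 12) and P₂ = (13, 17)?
Number of paths = 205573584

Inclusion–exclusion. Total paths: C(32, 14) = 471435600. Through P₁: C(18, 6)·C(14, 8) = 55747692. Through P₂: C(30, 13)·C(2, 1) = 239519700. Since P₁ is strictly southwest of P₂, a monotone path through both must visit P₁ then P₂; paths through both = C(18, 6)·C(12, 7)·C(2, 1) = 29405376. Avoid both = 471435600 − 55747692 − 239519700 + 29405376 = 205573584.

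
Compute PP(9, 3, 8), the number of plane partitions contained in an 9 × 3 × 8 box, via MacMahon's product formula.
PP(9, 3, 8) = 198520691512

Evaluate the triple product over i = 1..9, j = 1..3, k = 1..8. The factors are (2/1) · (3/2) · (4/3) · (5/4) · (6/5) · (7/6) · (8/7) · (9/8) · … (216 factors total). The numerators and denominators telescope so the product is an integer; carrying out the multiplication exactly gives PP(9, 3, 8) = 198520691512.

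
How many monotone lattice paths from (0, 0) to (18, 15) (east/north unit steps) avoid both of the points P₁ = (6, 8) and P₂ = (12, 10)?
Number of paths = 625939512

Inclusion–exclusion. Total paths: C(33, 18) = 1037158320. Through P₁: C(14, 6)·C(19, 12) = 151315164. Through P₂: C(22, 12)·C(11, 6) = 298750452. Since P₁ is strictly southwest of P₂, a monotone path through both must visit P₁ then P₂; paths through both = C(14, 6)·C(8, 6)·C(11, 6) = 38846808. Avoid both = 1037158320 − 151315164 − 298750452 + 38846808 = 625939512.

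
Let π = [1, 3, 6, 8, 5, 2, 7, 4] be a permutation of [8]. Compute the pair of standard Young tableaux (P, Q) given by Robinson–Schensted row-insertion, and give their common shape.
P = [1, 2, 4, 7] / [3, 5] / [6, 8];  Q = [1, 2, 3, 4] / [5, 7] / [6, 8];  common shape = (4, 2, 2)

Row-insert the values π_1, π_2, … into P one at a time, bumping the leftmost entry strictly greater than the inserted value down to the next row. The recording tableau Q records, in position (i, j), the step at which that cell was added to P.
  Insert 1 (step 1): P = [1];  Q = [1]
  Insert 3 (step 2): P = [1, 3];  Q = [1, 2]
  Insert 6 (step 3): P = [1, 3, 6];  Q = [1, 2, 3]
  Insert 8 (step 4): P = [1, 3, 6, 8];  Q = [1, 2, 3, 4]
  Insert 5 (step 5): P = [1, 3, 5, 8] / [6];  Q = [1, 2, 3, 4] / [5]
  Insert 2 (step 6): P = [1, 2, 5, 8] / [3] / [6];  Q = [1, 2, 3, 4] / [5] / [6]
  Insert 7 (step 7): P = [1, 2, 5, 7] / [3, 8] / [6];  Q = [1, 2, 3, 4] / [5, 7] / [6]
  Insert 4 (step 8): P = [1, 2, 4, 7] / [3, 5] / [6, 8];  Q = [1, 2, 3, 4] / [5, 7] / [6, 8]
Final shape: (4, 2, 2).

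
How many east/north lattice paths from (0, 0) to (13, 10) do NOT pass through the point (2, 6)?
Number of paths = 1105846

Total paths from (0, 0) to (13, 10): C(23, 13) = 1144066. Paths through (2, 6): (paths (0, 0) → (2, 6)) × (paths (2, 6) → (13, 10)) = C(8, 2) · C(15, 11) = 28 · 1365 = 38220. Avoidance count = 1144066 − 38220 = 1105846.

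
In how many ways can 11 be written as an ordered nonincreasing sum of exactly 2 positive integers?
p(11, 2 parts) = 5

Partitions of n into exactly k parts ↔ partitions of n − k into at most k parts (subtract 1 from each part). For n = 11, k = 2, the partitions are: 10+1, 9+2, 8+3, 7+4, 6+5. Count = 5.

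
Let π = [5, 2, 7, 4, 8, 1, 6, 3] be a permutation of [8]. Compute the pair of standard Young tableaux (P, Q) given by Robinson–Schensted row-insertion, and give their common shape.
P = [1, 3, 6] / [2, 4, 8] / [5, 7];  Q = [1, 3, 5] / [2, 4, 7] / [6, 8];  common shape = (3, 3, 2)

Row-insert the values π_1, π_2, … into P one at a time, bumping the leftmost entry strictly greater than the inserted value down to the next row. The recording tableau Q records, in position (i, j), the step at which that cell was added to P.
  Insert 5 (step 1): P = [5];  Q = [1]
  Insert 2 (step 2): P = [2] / [5];  Q = [1] / [2]
  Insert 7 (step 3): P = [2, 7] / [5];  Q = [1, 3] / [2]
  Insert 4 (step 4): P = [2, 4] / [5, 7];  Q = [1, 3] / [2, 4]
  Insert 8 (step 5): P = [2, 4, 8] / [5, 7];  Q = [1, 3, 5] / [2, 4]
  Insert 1 (step 6): P = [1, 4, 8] / [2, 7] / [5];  Q = [1, 3, 5] / [2, 4] / [6]
  Insert 6 (step 7): P = [1, 4, 6] / [2, 7, 8] / [5];  Q = [1, 3, 5] / [2, 4, 7] / [6]
  Insert 3 (step 8): P = [1, 3, 6] / [2, 4, 8] / [5, 7];  Q = [1, 3, 5] / [2, 4, 7] / [6, 8]
Final shape: (3, 3, 2).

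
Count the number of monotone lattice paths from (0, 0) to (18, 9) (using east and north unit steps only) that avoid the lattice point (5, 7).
Number of paths = 4603665

Total paths from (0, 0) to (18, 9): C(27, 18) = 4686825. Paths through (5, 7): (paths (0, 0) → (5, 7)) × (paths (5, 7) → (18, 9)) = C(12, 5) · C(15, 13) = 792 · 105 = 83160. Avoidance count = 4686825 − 83160 = 4603665.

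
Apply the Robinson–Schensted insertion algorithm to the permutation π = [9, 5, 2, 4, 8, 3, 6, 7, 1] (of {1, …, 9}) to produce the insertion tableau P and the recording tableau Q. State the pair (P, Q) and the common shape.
P = [1, 3, 6, 7] / [2, 8] / [4] / [5] / [9];  Q = [1, 4, 5, 8] / [2, 7] / [3] / [6] / [9];  common shape = (4, 2, 1, 1, 1)

Row-insert the values π_1, π_2, … into P one at a time, bumping the leftmost entry strictly greater than the inserted value down to the next row. The recording tableau Q records, in position (i, j), the step at which that cell was added to P.
  Insert 9 (step 1): P = [9];  Q = [1]
  Insert 5 (step 2): P = [5] / [9];  Q = [1] / [2]
  Insert 2 (step 3): P = [2] / [5] / [9];  Q = [1] / [2] / [3]
  Insert 4 (step 4): P = [2, 4] / [5] / [9];  Q = [1, 4] / [2] / [3]
  Insert 8 (step 5): P = [2, 4, 8] / [5] / [9];  Q = [1, 4, 5] / [2] / [3]
  Insert 3 (step 6): P = [2, 3, 8] / [4] / [5] / [9];  Q = [1, 4, 5] / [2] / [3] / [6]
  Insert 6 (step 7): P = [2, 3, 6] / [4, 8] / [5] / [9];  Q = [1, 4, 5] / [2, 7] / [3] / [6]
  Insert 7 (step 8): P = [2, 3, 6, 7] / [4, 8] / [5] / [9];  Q = [1, 4, 5, 8] / [2, 7] / [3] / [6]
  Insert 1 (step 9): P = [1, 3, 6, 7] / [2, 8] / [4] / [5] / [9];  Q = [1, 4, 5, 8] / [2, 7] / [3] / [6] / [9]
Final shape: (4, 2, 1, 1, 1).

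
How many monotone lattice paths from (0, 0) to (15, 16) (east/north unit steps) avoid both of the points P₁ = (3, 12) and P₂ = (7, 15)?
Number of paths = 298320524

Inclusion–exclusion. Total paths: C(31, 15) = 300540195. Through P₁: C(15, 3)·C(16, 12) = 828100. Through P₂: C(22, 7)·C(9, 8) = 1534896. Since P₁ is strictly southwest of P₂, a monotone path through both must visit P₁ then P₂; paths through both = C(15, 3)·C(7, 4)·C(9, 8) = 143325. Avoid both = 300540195 − 828100 − 1534896 + 143325 = 298320524.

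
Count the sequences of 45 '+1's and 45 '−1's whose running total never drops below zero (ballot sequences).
C_45 = 2257117854077248073253720

These ballot sequences are counted by the Catalan number C_n = (1/(n + 1)) · C(2n, n). For n = 45: C_45 = (1/46) · C(90, 45) = 103827421287553411369671120/46 = 2257117854077248073253720.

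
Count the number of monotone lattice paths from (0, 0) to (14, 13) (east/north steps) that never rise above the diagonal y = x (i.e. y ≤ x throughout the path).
Number of paths = 2674440

By the reflection principle (André's argument), the number of monotone paths to (14, 13) with n ≤ m that never go above y = x is C(27, 14) − C(27, 15) = 20058300 − 17383860 = 2674440.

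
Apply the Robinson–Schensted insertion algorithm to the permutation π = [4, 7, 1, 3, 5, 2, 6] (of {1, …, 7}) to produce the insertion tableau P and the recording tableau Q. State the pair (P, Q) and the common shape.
P = [1, 2, 5, 6] / [3, 7] / [4];  Q = [1, 2, 5, 7] / [3, 4] / [6];  common shape = (4, 2, 1)

Row-insert the values π_1, π_2, … into P one at a time, bumping the leftmost entry strictly greater than the inserted value down to the next row. The recording tableau Q records, in position (i, j), the step at which that cell was added to P.
  Insert 4 (step 1): P = [4];  Q = [1]
  Insert 7 (step 2): P = [4, 7];  Q = [1, 2]
  Insert 1 (step 3): P = [1, 7] / [4];  Q = [1, 2] / [3]
  Insert 3 (step 4): P = [1, 3] / [4, 7];  Q = [1, 2] / [3, 4]
  Insert 5 (step 5): P = [1, 3, 5] / [4, 7];  Q = [1, 2, 5] / [3, 4]
  Insert 2 (step 6): P = [1, 2, 5] / [3, 7] / [4];  Q = [1, 2, 5] / [3, 4] / [6]
  Insert 6 (step 7): P = [1, 2, 5, 6] / [3, 7] / [4];  Q = [1, 2, 5, 7] / [3, 4] / [6]
Final shape: (4, 2, 1).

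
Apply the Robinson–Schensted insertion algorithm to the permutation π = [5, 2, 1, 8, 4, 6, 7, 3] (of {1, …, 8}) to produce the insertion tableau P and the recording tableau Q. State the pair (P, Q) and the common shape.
P = [1, 3, 6, 7] / [2, 4] / [5, 8];  Q = [1, 4, 6, 7] / [2, 5] / [3, 8];  common shape = (4, 2, 2)

Row-insert the values π_1, π_2, … into P one at a time, bumping the leftmost entry strictly greater than the inserted value down to the next row. The recording tableau Q records, in position (i, j), the step at which that cell was added to P.
  Insert 5 (step 1): P = [5];  Q = [1]
  Insert 2 (step 2): P = [2] / [5];  Q = [1] / [2]
  Insert 1 (step 3): P = [1] / [2] / [5];  Q = [1] / [2] / [3]
  Insert 8 (step 4): P = [1, 8] / [2] / [5];  Q = [1, 4] / [2] / [3]
  Insert 4 (step 5): P = [1, 4] / [2, 8] / [5];  Q = [1, 4] / [2, 5] / [3]
  Insert 6 (step 6): P = [1, 4, 6] / [2, 8] / [5];  Q = [1, 4, 6] / [2, 5] / [3]
  Insert 7 (step 7): P = [1, 4, 6, 7] / [2, 8] / [5];  Q = [1, 4, 6, 7] / [2, 5] / [3]
  Insert 3 (step 8): P = [1, 3, 6, 7] / [2, 4] / [5, 8];  Q = [1, 4, 6, 7] / [2, 5] / [3, 8]
Final shape: (4, 2, 2).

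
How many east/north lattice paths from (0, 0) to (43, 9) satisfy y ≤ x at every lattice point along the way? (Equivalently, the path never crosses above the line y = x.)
Number of paths = 2926537250

By the reflection principle (André's argument), the number of monotone paths to (43, 9) with n ≤ m that never go above y = x is C(52, 43) − C(52, 44) = 3679075400 − 752538150 = 2926537250.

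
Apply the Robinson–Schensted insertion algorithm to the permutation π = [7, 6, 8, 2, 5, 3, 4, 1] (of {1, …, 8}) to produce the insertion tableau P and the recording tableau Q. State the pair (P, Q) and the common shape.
P = [1, 3, 4] / [2, 8] / [5] / [6] / [7];  Q = [1, 3, 7] / [2, 5] / [4] / [6] / [8];  common shape = (3, 2, 1, 1, 1)

Row-insert the values π_1, π_2, … into P one at a time, bumping the leftmost entry strictly greater than the inserted value down to the next row. The recording tableau Q records, in position (i, j), the step at which that cell was added to P.
  Insert 7 (step 1): P = [7];  Q = [1]
  Insert 6 (step 2): P = [6] / [7];  Q = [1] / [2]
  Insert 8 (step 3): P = [6, 8] / [7];  Q = [1, 3] / [2]
  Insert 2 (step 4): P = [2, 8] / [6] / [7];  Q = [1, 3] / [2] / [4]
  Insert 5 (step 5): P = [2, 5] / [6, 8] / [7];  Q = [1, 3] / [2, 5] / [4]
  Insert 3 (step 6): P = [2, 3] / [5, 8] / [6] / [7];  Q = [1, 3] / [2, 5] / [4] / [6]
  Insert 4 (step 7): P = [2, 3, 4] / [5, 8] / [6] / [7];  Q = [1, 3, 7] / [2, 5] / [4] / [6]
  Insert 1 (step 8): P = [1, 3, 4] / [2, 8] / [5] / [6] / [7];  Q = [1, 3, 7] / [2, 5] / [4] / [6] / [8]
Final shape: (3, 2, 1, 1, 1).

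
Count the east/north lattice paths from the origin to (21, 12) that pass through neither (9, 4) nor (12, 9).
Number of paths = 208892970

Inclusion–exclusion. Total paths: C(33, 21) = 354817320. Through P₁: C(13, 9)·C(20, 12) = 90068550. Through P₂: C(21, 12)·C(12, 9) = 64664600. Since P₁ is strictly southwest of P₂, a monotone path through both must visit P₁ then P₂; paths through both = C(13, 9)·C(8, 3)·C(12, 9) = 8808800. Avoid both = 354817320 − 90068550 − 64664600 + 8808800 = 208892970.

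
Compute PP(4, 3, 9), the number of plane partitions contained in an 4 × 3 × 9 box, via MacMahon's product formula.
PP(4, 3, 9) = 13026013

Evaluate the triple product over i = 1..4, j = 1..3, k = 1..9. The factors are (2/1) · (3/2) · (4/3) · (5/4) · (6/5) · (7/6) · (8/7) · (9/8) · … (108 factors total). The numerators and denominators telescope so the product is an integer; carrying out the multiplication exactly gives PP(4, 3, 9) = 13026013.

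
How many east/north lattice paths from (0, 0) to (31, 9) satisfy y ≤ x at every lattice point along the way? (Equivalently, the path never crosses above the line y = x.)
Number of paths = 196534195

By the reflection principle (André's argument), the number of monotone paths to (31, 9) with n ≤ m that never go above y = x is C(40, 31) − C(40, 32) = 273438880 − 76904685 = 196534195.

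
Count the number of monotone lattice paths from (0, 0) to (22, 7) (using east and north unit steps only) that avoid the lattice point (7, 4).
Number of paths = 1291500

Total paths from (0, 0) to (22, 7): C(29, 22) = 1560780. Paths through (7, 4): (paths (0, 0) → (7, 4)) × (paths (7, 4) → (22, 7)) = C(11, 7) · C(18, 15) = 330 · 816 = 269280. Avoidance count = 1560780 − 269280 = 1291500.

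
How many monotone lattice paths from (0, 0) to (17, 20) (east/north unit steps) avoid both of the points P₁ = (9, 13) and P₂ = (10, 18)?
Number of paths = 12339481770

Inclusion–exclusion. Total paths: C(37, 17) = 15905368710. Through P₁: C(22, 9)·C(15, 8) = 3200897700. Through P₂: C(28, 10)·C(9, 7) = 472431960. Since P₁ is strictly southwest of P₂, a monotone path through both must visit P₁ then P₂; paths through both = C(22, 9)·C(6, 1)·C(9, 7) = 107442720. Avoid both = 15905368710 − 3200897700 − 472431960 + 107442720 = 12339481770.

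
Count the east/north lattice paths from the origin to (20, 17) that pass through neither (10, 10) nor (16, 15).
Number of paths = 9084490177

Inclusion–exclusion. Total paths: C(37, 20) = 15905368710. Through P₁: C(20, 10)·C(17, 10) = 3593134688. Through P₂: C(31, 16)·C(6, 4) = 4508102925. Since P₁ is strictly southwest of P₂, a monotone path through both must visit P₁ then P₂; paths through both = C(20, 10)·C(11, 6)·C(6, 4) = 1280359080. Avoid both = 15905368710 − 3593134688 − 4508102925 + 1280359080 = 9084490177.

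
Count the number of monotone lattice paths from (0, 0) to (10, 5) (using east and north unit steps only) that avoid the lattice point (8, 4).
Number of paths = 1518

Total paths from (0, 0) to (10, 5): C(15, 10) = 3003. Paths through (8, 4): (paths (0, 0) → (8, 4)) × (paths (8, 4) → (10, 5)) = C(12, 8) · C(3, 2) = 495 · 3 = 1485. Avoidance count = 3003 − 1485 = 1518.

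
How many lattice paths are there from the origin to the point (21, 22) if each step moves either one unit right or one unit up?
Number of paths = 1052049481860

A monotone lattice path from (0, 0) to (21, 22) consists of 21 east steps and 22 north steps in some order, so it is determined by which 21 of the 43 steps are east. The count is C(43, 21) = 1052049481860.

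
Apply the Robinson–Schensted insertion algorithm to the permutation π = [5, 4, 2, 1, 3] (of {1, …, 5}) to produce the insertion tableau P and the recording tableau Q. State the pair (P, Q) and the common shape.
P = [1, 3] / [2] / [4] / [5];  Q = [1, 5] / [2] / [3] / [4];  common shape = (2, 1, 1, 1)

Row-insert the values π_1, π_2, … into P one at a time, bumping the leftmost entry strictly greater than the inserted value down to the next row. The recording tableau Q records, in position (i, j), the step at which that cell was added to P.
  Insert 5 (step 1): P = [5];  Q = [1]
  Insert 4 (step 2): P = [4] / [5];  Q = [1] / [2]
  Insert 2 (step 3): P = [2] / [4] / [5];  Q = [1] / [2] / [3]
  Insert 1 (step 4): P = [1] / [2] / [4] / [5];  Q = [1] / [2] / [3] / [4]
  Insert 3 (step 5): P = [1, 3] / [2] / [4] / [5];  Q = [1, 5] / [2] / [3] / [4]
Final shape: (2, 1, 1, 1).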